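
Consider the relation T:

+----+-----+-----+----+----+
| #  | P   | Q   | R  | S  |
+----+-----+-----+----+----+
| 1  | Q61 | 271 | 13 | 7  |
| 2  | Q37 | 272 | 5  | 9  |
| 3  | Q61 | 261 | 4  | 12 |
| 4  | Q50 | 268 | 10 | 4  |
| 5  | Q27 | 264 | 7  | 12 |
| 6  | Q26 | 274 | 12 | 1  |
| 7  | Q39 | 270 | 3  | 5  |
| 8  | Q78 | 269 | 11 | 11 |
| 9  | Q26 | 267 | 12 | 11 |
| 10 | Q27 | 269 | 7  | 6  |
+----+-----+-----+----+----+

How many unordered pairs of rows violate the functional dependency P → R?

P=Q61: violating pairs (1,3) — 1 pair.
P=Q27: all 2 rows agree on R — 0 pairs.
P=Q26: all 2 rows agree on R — 0 pairs.

1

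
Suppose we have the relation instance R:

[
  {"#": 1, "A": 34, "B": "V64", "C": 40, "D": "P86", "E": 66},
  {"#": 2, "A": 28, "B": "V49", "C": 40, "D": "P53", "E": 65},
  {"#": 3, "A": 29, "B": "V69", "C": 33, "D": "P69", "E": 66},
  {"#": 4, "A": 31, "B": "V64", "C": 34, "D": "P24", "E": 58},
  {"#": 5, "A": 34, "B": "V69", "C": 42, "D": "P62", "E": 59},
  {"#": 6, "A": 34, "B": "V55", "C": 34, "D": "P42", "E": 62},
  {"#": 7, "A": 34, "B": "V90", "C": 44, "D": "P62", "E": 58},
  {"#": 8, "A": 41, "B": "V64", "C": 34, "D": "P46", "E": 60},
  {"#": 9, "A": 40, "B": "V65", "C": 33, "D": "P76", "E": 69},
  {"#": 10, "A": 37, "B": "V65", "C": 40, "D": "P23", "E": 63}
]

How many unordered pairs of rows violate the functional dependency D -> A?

D=P62: all 2 rows agree on A — 0 pairs.

0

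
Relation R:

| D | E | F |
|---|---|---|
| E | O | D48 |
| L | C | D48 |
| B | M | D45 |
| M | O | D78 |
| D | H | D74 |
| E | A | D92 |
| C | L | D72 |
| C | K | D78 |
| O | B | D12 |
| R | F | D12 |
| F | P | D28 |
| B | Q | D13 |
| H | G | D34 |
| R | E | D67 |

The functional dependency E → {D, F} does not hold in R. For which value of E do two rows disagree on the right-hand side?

E=O: 2 rows → {D,F} takes values {(E, D48), (M, D78)} — violation
E=C: 1 row → {D,F} = (L, D48) ✓
E=M: 1 row → {D,F} = (B, D45) ✓
E=H: 1 row → {D,F} = (D, D74) ✓
E=A: 1 row → {D,F} = (E, D92) ✓
E=L: 1 row → {D,F} = (C, D72) ✓
E=K: 1 row → {D,F} = (C, D78) ✓
E=B: 1 row → {D,F} = (O, D12) ✓
E=F: 1 row → {D,F} = (R, D12) ✓
E=P: 1 row → {D,F} = (F, D28) ✓
E=Q: 1 row → {D,F} = (B, D13) ✓
E=G: 1 row → {D,F} = (H, D34) ✓
E=E: 1 row → {D,F} = (R, D67) ✓
The only E value with inconsistent RHS is E=O.

O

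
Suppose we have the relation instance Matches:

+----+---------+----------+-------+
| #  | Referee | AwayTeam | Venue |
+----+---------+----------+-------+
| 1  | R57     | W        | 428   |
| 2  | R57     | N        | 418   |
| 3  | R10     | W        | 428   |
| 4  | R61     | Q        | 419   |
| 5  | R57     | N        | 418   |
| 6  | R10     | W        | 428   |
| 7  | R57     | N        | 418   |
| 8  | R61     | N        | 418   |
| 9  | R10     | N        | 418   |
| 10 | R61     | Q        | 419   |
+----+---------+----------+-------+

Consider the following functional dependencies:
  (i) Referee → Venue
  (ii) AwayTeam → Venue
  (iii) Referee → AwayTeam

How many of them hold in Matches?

1

(i) Referee → Venue: Referee=R57: rows 1, 2, 5, 7 → Venue takes values {428, 418} — violation; Referee=R10: rows 3, 6, 9 → Venue takes values {428, 418} — violation; Referee=R61: rows 4, 8, 10 → Venue takes values {419, 418} — violation — fails.
(ii) AwayTeam → Venue: every LHS value maps to a single RHS value — holds.
(iii) Referee → AwayTeam: Referee=R57: rows 1, 2, 5, 7 → AwayTeam takes values {W, N} — violation; Referee=R10: rows 3, 6, 9 → AwayTeam takes values {W, N} — violation; Referee=R61: rows 4, 8, 10 → AwayTeam takes values {Q, N} — violation — fails.
1 of the 3 dependencies holds.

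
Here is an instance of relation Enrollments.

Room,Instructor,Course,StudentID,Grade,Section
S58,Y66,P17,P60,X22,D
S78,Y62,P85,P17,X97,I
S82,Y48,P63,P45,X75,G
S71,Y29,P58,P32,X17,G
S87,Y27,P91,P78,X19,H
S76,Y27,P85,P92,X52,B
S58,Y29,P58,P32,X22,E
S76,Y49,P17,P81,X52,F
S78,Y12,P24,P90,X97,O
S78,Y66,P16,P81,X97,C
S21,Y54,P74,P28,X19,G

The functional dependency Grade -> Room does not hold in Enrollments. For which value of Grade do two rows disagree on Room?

Grade=X22: 2 rows → Room = S58, S58 ✓
Grade=X97: 3 rows → Room = S78, S78, S78 ✓
Grade=X75: 1 row → Room = S82 ✓
Grade=X17: 1 row → Room = S71 ✓
Grade=X19: 2 rows → Room takes values {S87, S21} — violation
Grade=X52: 2 rows → Room = S76, S76 ✓
The only Grade value with inconsistent Room is Grade=X19.

X19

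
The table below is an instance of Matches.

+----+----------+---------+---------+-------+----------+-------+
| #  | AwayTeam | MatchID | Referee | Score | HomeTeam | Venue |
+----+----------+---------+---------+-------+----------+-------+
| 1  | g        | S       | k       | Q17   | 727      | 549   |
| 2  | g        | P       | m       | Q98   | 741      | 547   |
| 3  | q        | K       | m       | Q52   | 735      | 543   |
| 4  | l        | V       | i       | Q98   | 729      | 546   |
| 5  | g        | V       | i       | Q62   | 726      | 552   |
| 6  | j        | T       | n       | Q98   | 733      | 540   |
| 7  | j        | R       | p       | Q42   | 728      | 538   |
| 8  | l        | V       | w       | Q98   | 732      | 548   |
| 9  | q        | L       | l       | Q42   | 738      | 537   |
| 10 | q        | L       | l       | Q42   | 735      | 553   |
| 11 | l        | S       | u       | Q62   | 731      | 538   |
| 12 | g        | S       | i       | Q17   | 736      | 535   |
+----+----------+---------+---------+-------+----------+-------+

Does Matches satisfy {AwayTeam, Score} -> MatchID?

(AwayTeam=g, Score=Q17): rows 1, 12 → MatchID = S, S ✓
(AwayTeam=g, Score=Q98): row 2 → MatchID = P ✓
(AwayTeam=q, Score=Q52): row 3 → MatchID = K ✓
(AwayTeam=l, Score=Q98): rows 4, 8 → MatchID = V, V ✓
(AwayTeam=g, Score=Q62): row 5 → MatchID = V ✓
(AwayTeam=j, Score=Q98): row 6 → MatchID = T ✓
(AwayTeam=j, Score=Q42): row 7 → MatchID = R ✓
(AwayTeam=q, Score=Q42): rows 9, 10 → MatchID = L, L ✓
(AwayTeam=l, Score=Q62): row 11 → MatchID = S ✓
Every {AwayTeam, Score} value is associated with a single MatchID value, so {AwayTeam, Score} -> MatchID holds.

Yes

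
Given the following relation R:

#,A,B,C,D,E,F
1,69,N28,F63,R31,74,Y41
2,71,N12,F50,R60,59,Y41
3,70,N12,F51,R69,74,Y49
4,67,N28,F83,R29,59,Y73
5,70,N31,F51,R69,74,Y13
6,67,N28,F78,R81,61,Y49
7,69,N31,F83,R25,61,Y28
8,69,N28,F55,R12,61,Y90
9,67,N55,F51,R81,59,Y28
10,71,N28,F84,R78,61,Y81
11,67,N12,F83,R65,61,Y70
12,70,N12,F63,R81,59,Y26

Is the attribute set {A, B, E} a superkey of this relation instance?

All 12 rows have distinct {A, B, E} values, so {A, B, E} → (all attributes) holds and {A, B, E} is a superkey.

Yes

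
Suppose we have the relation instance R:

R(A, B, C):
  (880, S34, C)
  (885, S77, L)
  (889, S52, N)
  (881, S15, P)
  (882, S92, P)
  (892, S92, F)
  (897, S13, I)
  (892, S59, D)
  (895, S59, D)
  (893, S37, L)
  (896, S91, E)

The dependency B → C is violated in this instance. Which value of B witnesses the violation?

S92

B=S34: 1 row → C = C ✓
B=S77: 1 row → C = L ✓
B=S52: 1 row → C = N ✓
B=S15: 1 row → C = P ✓
B=S92: 2 rows → C takes values {P, F} — violation
B=S13: 1 row → C = I ✓
B=S59: 2 rows → C = D, D ✓
B=S37: 1 row → C = L ✓
B=S91: 1 row → C = E ✓
The only B value with inconsistent C is B=S92.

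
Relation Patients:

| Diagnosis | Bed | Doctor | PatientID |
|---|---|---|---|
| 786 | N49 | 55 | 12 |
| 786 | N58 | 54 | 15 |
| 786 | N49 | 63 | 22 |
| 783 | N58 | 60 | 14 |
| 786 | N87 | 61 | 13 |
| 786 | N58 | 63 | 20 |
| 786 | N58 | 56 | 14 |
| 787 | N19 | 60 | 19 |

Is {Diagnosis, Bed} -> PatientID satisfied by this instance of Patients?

(Diagnosis=786, Bed=N49): 2 rows → PatientID takes values {12, 22} — violation
(Diagnosis=786, Bed=N58): 3 rows → PatientID takes values {15, 20, 14} — violation
(Diagnosis=783, Bed=N58): 1 row → PatientID = 14 ✓
(Diagnosis=786, Bed=N87): 1 row → PatientID = 13 ✓
(Diagnosis=787, Bed=N19): 1 row → PatientID = 19 ✓
Two rows agree on {Diagnosis, Bed} but differ on PatientID, so {Diagnosis, Bed} -> PatientID does not hold.

No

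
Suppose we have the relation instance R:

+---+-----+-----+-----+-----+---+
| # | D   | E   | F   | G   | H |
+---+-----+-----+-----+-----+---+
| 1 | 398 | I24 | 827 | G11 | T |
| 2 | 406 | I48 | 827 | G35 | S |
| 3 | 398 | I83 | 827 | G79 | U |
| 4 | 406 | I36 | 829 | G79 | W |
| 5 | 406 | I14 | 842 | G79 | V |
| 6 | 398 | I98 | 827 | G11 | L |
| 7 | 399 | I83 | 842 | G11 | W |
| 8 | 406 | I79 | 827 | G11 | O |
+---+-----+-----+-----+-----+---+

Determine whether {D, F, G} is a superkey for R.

No

Rows 1 and 6 have the same {D, F, G} value (D=398, F=827, G=G11) but are distinct tuples, so {D, F, G} does not determine every attribute — not a superkey.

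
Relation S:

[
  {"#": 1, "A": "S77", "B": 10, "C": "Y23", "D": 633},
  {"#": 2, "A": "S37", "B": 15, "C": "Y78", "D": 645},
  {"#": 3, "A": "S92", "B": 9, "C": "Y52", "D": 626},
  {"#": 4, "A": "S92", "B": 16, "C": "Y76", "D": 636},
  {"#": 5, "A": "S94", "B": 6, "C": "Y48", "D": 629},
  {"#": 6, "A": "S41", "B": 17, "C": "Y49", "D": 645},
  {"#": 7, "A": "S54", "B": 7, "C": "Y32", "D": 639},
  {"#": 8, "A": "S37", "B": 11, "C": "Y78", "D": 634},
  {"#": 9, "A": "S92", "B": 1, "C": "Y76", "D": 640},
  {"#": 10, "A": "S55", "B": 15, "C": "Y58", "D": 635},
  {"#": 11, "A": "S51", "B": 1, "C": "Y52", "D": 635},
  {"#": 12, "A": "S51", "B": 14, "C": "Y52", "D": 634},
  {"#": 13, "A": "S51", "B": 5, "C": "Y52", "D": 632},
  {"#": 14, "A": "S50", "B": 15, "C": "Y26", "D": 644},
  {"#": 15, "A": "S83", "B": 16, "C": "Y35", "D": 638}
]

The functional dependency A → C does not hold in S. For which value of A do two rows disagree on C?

A=S77: row 1 → C = Y23 ✓
A=S37: rows 2, 8 → C = Y78, Y78 ✓
A=S92: rows 3, 4, 9 → C takes values {Y52, Y76} — violation
A=S94: row 5 → C = Y48 ✓
A=S41: row 6 → C = Y49 ✓
A=S54: row 7 → C = Y32 ✓
A=S55: row 10 → C = Y58 ✓
A=S51: rows 11, 12, 13 → C = Y52, Y52, Y52 ✓
A=S50: row 14 → C = Y26 ✓
A=S83: row 15 → C = Y35 ✓
The only A value with inconsistent C is A=S92.

S92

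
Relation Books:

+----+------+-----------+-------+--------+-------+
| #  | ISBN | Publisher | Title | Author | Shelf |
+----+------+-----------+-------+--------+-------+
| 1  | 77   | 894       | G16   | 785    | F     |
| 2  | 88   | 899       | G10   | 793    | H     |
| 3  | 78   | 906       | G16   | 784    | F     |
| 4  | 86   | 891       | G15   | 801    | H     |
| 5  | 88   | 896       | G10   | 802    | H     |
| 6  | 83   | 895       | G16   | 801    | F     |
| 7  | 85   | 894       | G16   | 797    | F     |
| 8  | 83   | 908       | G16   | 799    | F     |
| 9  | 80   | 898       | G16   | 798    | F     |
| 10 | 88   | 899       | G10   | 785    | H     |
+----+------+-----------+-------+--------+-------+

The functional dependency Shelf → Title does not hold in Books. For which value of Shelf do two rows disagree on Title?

Shelf=F: rows 1, 3, 6, 7, 8, 9 → Title = G16, G16, G16, G16, G16, G16 ✓
Shelf=H: rows 2, 4, 5, 10 → Title takes values {G10, G15} — violation
The only Shelf value with inconsistent Title is Shelf=H.

H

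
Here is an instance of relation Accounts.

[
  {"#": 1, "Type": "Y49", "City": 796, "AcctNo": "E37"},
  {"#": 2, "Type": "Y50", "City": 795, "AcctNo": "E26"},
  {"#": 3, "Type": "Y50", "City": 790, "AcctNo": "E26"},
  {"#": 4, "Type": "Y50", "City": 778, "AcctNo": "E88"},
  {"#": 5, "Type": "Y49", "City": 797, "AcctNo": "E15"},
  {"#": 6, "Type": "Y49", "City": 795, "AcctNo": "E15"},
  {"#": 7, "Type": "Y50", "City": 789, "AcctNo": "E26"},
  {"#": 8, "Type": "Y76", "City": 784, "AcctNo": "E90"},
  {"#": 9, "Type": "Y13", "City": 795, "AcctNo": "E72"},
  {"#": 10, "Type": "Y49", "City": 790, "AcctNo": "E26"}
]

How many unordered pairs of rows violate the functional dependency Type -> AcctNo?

Type=Y49: violating pairs (1,5), (1,6), (1,10), (5,10), (6,10) — 5 pairs.
Type=Y50: violating pairs (2,4), (3,4), (4,7) — 3 pairs.

8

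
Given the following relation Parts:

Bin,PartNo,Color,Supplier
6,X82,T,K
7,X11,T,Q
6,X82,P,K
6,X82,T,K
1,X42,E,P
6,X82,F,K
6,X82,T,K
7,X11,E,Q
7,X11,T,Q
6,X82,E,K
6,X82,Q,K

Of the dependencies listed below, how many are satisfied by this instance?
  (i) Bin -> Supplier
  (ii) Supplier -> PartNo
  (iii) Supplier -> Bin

(i) Bin -> Supplier: every LHS value maps to a single RHS value — holds.
(ii) Supplier -> PartNo: every LHS value maps to a single RHS value — holds.
(iii) Supplier -> Bin: every LHS value maps to a single RHS value — holds.
3 of the 3 dependencies hold.

3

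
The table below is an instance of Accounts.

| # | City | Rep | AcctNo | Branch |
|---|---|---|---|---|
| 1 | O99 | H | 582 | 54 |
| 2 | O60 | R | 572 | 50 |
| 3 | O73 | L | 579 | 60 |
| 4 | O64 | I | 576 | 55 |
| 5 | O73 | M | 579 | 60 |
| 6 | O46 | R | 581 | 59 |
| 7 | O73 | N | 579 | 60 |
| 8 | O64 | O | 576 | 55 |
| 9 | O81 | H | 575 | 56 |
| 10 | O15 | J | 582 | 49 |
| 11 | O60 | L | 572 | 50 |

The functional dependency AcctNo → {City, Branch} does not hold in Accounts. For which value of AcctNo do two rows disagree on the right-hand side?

AcctNo=582: rows 1, 10 → {City,Branch} takes values {(O99, 54), (O15, 49)} — violation
AcctNo=572: rows 2, 11 → {City,Branch} = (O60, 50), (O60, 50) ✓
AcctNo=579: rows 3, 5, 7 → {City,Branch} = (O73, 60), (O73, 60), (O73, 60) ✓
AcctNo=576: rows 4, 8 → {City,Branch} = (O64, 55), (O64, 55) ✓
AcctNo=581: row 6 → {City,Branch} = (O46, 59) ✓
AcctNo=575: row 9 → {City,Branch} = (O81, 56) ✓
The only AcctNo value with inconsistent RHS is AcctNo=582.

582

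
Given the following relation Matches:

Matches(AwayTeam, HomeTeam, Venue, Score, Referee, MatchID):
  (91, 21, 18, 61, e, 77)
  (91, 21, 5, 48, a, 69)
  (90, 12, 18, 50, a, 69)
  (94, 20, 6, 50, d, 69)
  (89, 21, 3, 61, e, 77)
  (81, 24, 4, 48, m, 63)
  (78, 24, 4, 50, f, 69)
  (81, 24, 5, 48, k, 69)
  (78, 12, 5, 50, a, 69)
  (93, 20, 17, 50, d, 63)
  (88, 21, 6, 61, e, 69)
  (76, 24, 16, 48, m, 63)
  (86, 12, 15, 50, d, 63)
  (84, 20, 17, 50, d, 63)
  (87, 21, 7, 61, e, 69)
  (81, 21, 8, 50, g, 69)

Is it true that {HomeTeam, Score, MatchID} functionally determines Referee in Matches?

Yes

(HomeTeam=21, Score=61, MatchID=77): 2 rows → Referee = e, e ✓
(HomeTeam=21, Score=48, MatchID=69): 1 row → Referee = a ✓
(HomeTeam=12, Score=50, MatchID=69): 2 rows → Referee = a, a ✓
(HomeTeam=20, Score=50, MatchID=69): 1 row → Referee = d ✓
(HomeTeam=24, Score=48, MatchID=63): 2 rows → Referee = m, m ✓
(HomeTeam=24, Score=50, MatchID=69): 1 row → Referee = f ✓
(HomeTeam=24, Score=48, MatchID=69): 1 row → Referee = k ✓
(HomeTeam=20, Score=50, MatchID=63): 2 rows → Referee = d, d ✓
(HomeTeam=21, Score=61, MatchID=69): 2 rows → Referee = e, e ✓
(HomeTeam=12, Score=50, MatchID=63): 1 row → Referee = d ✓
(HomeTeam=21, Score=50, MatchID=69): 1 row → Referee = g ✓
Every {HomeTeam, Score, MatchID} value is associated with a single Referee value, so {HomeTeam, Score, MatchID} → Referee holds.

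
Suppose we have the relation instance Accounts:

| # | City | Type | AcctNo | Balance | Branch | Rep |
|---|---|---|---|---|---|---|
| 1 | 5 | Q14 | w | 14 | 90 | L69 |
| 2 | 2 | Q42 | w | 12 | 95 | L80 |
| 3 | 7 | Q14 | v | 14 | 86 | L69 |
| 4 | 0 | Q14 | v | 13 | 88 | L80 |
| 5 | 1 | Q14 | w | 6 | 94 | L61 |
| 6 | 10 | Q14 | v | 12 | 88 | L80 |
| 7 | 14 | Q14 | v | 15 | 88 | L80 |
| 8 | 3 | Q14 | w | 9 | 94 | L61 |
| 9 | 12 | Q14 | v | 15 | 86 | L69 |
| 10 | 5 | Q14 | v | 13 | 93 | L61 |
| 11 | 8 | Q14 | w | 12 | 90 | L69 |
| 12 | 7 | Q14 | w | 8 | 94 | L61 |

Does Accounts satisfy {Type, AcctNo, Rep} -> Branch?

(Type=Q14, AcctNo=w, Rep=L69): rows 1, 11 → Branch = 90, 90 ✓
(Type=Q42, AcctNo=w, Rep=L80): row 2 → Branch = 95 ✓
(Type=Q14, AcctNo=v, Rep=L69): rows 3, 9 → Branch = 86, 86 ✓
(Type=Q14, AcctNo=v, Rep=L80): rows 4, 6, 7 → Branch = 88, 88, 88 ✓
(Type=Q14, AcctNo=w, Rep=L61): rows 5, 8, 12 → Branch = 94, 94, 94 ✓
(Type=Q14, AcctNo=v, Rep=L61): row 10 → Branch = 93 ✓
Every {Type, AcctNo, Rep} value is associated with a single Branch value, so {Type, AcctNo, Rep} -> Branch holds.

Yes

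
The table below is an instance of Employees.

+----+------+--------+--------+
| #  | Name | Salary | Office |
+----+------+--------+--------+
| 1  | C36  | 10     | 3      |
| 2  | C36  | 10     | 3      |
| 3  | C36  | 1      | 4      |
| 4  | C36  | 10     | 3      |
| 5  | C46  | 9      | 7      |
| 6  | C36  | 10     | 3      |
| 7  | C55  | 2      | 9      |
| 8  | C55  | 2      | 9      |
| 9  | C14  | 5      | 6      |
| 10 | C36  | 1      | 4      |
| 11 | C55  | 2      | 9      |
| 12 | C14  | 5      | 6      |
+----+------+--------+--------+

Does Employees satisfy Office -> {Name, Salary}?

Office=3: rows 1, 2, 4, 6 → {Name,Salary} = (C36, 10), (C36, 10), (C36, 10), (C36, 10) ✓
Office=4: rows 3, 10 → {Name,Salary} = (C36, 1), (C36, 1) ✓
Office=7: row 5 → {Name,Salary} = (C46, 9) ✓
Office=9: rows 7, 8, 11 → {Name,Salary} = (C55, 2), (C55, 2), (C55, 2) ✓
Office=6: rows 9, 12 → {Name,Salary} = (C14, 5), (C14, 5) ✓
Every Office value is associated with a single {Name, Salary} value, so Office -> {Name, Salary} holds.

Yes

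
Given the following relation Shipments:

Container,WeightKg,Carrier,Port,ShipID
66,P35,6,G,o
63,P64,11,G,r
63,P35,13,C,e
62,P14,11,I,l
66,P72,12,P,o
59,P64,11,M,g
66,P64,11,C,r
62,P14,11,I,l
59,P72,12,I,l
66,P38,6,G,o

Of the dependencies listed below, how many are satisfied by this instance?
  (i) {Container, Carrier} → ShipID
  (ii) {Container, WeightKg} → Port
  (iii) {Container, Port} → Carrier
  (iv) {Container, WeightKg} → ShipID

(i) {Container, Carrier} → ShipID: every LHS value maps to a single RHS value — holds.
(ii) {Container, WeightKg} → Port: every LHS value maps to a single RHS value — holds.
(iii) {Container, Port} → Carrier: every LHS value maps to a single RHS value — holds.
(iv) {Container, WeightKg} → ShipID: every LHS value maps to a single RHS value — holds.
4 of the 4 dependencies hold.

4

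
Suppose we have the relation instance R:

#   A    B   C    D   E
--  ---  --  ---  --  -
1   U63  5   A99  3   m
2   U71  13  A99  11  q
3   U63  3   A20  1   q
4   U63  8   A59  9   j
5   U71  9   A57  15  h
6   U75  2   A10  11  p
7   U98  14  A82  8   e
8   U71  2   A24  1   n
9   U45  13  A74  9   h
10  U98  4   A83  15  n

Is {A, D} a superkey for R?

All 10 rows have distinct {A, D} values, so {A, D} → (all attributes) holds and {A, D} is a superkey.

Yes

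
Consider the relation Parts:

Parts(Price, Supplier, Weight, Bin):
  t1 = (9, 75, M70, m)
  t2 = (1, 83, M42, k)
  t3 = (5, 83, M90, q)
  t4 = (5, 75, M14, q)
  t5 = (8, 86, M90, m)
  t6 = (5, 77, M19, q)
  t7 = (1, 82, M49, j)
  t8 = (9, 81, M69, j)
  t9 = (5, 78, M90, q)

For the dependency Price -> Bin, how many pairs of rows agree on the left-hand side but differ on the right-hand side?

2

Price=9: violating pairs (1,8) — 1 pair.
Price=1: violating pairs (2,7) — 1 pair.
Price=5: all 4 rows agree on Bin — 0 pairs.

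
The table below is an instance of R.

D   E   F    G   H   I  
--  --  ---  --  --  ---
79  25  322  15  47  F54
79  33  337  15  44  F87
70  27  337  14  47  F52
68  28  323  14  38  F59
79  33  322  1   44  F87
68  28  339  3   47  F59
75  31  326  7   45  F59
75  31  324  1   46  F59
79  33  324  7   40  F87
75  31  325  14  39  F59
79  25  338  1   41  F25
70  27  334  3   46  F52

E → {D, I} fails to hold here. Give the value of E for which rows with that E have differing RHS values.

25

E=25: 2 rows → {D,I} takes values {(79, F54), (79, F25)} — violation
E=33: 3 rows → {D,I} = (79, F87), (79, F87), (79, F87) ✓
E=27: 2 rows → {D,I} = (70, F52), (70, F52) ✓
E=28: 2 rows → {D,I} = (68, F59), (68, F59) ✓
E=31: 3 rows → {D,I} = (75, F59), (75, F59), (75, F59) ✓
The only E value with inconsistent RHS is E=25.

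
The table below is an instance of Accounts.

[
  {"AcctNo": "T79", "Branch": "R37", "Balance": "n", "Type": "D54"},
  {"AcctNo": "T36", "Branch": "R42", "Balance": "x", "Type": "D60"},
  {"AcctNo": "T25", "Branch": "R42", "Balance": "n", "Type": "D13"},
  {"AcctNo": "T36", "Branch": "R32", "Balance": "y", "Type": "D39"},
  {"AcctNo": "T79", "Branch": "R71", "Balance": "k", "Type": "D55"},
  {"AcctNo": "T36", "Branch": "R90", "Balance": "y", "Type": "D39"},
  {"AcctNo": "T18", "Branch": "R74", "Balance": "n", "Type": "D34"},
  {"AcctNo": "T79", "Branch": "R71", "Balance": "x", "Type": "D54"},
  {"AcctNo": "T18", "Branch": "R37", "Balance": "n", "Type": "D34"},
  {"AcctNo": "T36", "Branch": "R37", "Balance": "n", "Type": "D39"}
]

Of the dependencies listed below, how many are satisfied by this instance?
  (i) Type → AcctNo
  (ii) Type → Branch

(i) Type → AcctNo: every LHS value maps to a single RHS value — holds.
(ii) Type → Branch: Type=D54: 2 rows → Branch takes values {R37, R71} — violation; Type=D39: 3 rows → Branch takes values {R32, R90, R37} — violation; Type=D34: 2 rows → Branch takes values {R74, R37} — violation — fails.
1 of the 2 dependencies holds.

1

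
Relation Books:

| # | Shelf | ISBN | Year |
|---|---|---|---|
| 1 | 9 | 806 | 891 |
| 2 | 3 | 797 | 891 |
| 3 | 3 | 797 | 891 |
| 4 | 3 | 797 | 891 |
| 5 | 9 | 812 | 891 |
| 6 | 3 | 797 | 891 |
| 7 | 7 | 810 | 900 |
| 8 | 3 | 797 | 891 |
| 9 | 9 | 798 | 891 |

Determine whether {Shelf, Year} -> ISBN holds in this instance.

No

(Shelf=9, Year=891): rows 1, 5, 9 → ISBN takes values {806, 812, 798} — violation
(Shelf=3, Year=891): rows 2, 3, 4, 6, 8 → ISBN = 797, 797, 797, 797, 797 ✓
(Shelf=7, Year=900): row 7 → ISBN = 810 ✓
Two rows agree on {Shelf, Year} but differ on ISBN, so {Shelf, Year} -> ISBN does not hold.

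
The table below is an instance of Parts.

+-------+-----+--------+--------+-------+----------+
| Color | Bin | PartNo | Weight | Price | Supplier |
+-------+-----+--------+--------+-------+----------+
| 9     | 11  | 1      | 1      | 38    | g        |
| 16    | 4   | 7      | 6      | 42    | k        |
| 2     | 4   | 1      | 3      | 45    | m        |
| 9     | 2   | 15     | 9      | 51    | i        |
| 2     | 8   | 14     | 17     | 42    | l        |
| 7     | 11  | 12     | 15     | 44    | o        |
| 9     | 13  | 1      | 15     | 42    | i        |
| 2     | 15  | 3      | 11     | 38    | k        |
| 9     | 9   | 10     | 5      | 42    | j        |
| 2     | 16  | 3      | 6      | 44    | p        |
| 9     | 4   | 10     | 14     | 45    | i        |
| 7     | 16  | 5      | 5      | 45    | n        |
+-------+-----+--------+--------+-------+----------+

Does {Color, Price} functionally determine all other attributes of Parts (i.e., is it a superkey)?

Two distinct rows share (Color=9, Price=42), so {Color, Price} does not determine every attribute — not a superkey.

No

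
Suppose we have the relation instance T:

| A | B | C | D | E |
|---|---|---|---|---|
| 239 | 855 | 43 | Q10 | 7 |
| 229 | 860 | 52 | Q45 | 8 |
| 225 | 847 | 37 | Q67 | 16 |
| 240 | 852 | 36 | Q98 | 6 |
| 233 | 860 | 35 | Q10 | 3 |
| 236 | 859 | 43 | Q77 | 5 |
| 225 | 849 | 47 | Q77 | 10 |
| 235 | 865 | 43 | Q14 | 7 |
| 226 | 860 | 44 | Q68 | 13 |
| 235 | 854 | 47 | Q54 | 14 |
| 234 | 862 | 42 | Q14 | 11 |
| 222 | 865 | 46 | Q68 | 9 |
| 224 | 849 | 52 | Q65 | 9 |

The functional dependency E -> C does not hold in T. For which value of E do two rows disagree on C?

9

E=7: 2 rows → C = 43, 43 ✓
E=8: 1 row → C = 52 ✓
E=16: 1 row → C = 37 ✓
E=6: 1 row → C = 36 ✓
E=3: 1 row → C = 35 ✓
E=5: 1 row → C = 43 ✓
E=10: 1 row → C = 47 ✓
E=13: 1 row → C = 44 ✓
E=14: 1 row → C = 47 ✓
E=11: 1 row → C = 42 ✓
E=9: 2 rows → C takes values {46, 52} — violation
The only E value with inconsistent C is E=9.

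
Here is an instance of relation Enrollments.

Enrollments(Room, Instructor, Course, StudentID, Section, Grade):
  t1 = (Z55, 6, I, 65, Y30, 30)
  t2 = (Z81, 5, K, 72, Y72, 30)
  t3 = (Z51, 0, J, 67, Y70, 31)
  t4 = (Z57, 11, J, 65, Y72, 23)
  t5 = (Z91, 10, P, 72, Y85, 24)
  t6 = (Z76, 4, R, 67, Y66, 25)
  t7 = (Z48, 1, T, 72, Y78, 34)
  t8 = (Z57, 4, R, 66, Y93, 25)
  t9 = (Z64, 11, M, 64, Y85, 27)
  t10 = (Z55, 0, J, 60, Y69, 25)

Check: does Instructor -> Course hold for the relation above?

Instructor=6: row 1 → Course = I ✓
Instructor=5: row 2 → Course = K ✓
Instructor=0: rows 3, 10 → Course = J, J ✓
Instructor=11: rows 4, 9 → Course takes values {J, M} — violation
Instructor=10: row 5 → Course = P ✓
Instructor=4: rows 6, 8 → Course = R, R ✓
Instructor=1: row 7 → Course = T ✓
Two rows agree on Instructor but differ on Course, so Instructor -> Course does not hold.

No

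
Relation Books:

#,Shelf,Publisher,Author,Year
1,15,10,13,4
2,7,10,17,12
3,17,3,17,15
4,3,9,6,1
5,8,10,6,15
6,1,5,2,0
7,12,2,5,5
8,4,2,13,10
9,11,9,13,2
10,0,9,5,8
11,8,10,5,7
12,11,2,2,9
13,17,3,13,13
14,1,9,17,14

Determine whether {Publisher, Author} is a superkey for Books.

Yes

All 14 rows have distinct {Publisher, Author} values, so {Publisher, Author} → (all attributes) holds and {Publisher, Author} is a superkey.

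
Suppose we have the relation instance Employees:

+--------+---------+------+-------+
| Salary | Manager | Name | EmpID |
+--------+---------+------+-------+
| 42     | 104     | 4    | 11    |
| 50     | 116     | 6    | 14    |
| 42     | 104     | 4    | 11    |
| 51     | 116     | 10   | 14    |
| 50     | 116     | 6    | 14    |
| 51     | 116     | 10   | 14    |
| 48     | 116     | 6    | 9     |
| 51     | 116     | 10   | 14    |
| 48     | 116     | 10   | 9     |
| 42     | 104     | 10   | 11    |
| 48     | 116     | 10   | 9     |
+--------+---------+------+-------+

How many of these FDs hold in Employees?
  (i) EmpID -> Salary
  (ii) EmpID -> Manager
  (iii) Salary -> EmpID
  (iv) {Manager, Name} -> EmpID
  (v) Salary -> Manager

3

(i) EmpID -> Salary: EmpID=14: 5 rows → Salary takes values {50, 51} — violation — fails.
(ii) EmpID -> Manager: every LHS value maps to a single RHS value — holds.
(iii) Salary -> EmpID: every LHS value maps to a single RHS value — holds.
(iv) {Manager, Name} -> EmpID: (Manager=116, Name=6): 3 rows → EmpID takes values {14, 9} — violation; (Manager=116, Name=10): 5 rows → EmpID takes values {14, 9} — violation — fails.
(v) Salary -> Manager: every LHS value maps to a single RHS value — holds.
3 of the 5 dependencies hold.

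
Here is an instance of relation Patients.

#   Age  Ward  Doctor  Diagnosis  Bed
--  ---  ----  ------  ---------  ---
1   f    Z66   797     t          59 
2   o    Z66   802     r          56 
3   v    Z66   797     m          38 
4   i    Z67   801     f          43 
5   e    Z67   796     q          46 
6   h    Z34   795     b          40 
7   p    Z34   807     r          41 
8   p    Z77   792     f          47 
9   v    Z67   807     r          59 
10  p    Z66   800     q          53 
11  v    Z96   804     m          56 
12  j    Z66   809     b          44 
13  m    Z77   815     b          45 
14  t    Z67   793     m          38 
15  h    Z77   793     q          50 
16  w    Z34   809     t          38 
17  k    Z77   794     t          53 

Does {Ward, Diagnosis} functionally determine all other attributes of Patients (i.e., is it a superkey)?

Yes

All 17 rows have distinct {Ward, Diagnosis} values, so {Ward, Diagnosis} → (all attributes) holds and {Ward, Diagnosis} is a superkey.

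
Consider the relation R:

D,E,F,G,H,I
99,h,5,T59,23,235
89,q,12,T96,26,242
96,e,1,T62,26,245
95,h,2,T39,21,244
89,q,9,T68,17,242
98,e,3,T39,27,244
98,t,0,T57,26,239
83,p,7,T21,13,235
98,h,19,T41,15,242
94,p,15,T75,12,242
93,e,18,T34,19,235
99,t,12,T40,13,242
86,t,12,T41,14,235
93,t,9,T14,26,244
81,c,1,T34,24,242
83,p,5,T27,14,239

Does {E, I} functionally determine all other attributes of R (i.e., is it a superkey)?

No

Two distinct rows share (E=q, I=242), so {E, I} does not determine every attribute — not a superkey.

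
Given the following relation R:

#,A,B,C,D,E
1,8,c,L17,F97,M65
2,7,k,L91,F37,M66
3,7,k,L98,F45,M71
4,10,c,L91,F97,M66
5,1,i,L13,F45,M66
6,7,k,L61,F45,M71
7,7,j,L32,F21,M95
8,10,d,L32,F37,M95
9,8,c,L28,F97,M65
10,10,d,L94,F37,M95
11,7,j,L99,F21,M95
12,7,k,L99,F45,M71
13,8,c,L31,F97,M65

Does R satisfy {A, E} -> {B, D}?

Yes

(A=8, E=M65): rows 1, 9, 13 → {B,D} = (c, F97), (c, F97), (c, F97) ✓
(A=7, E=M66): row 2 → {B,D} = (k, F37) ✓
(A=7, E=M71): rows 3, 6, 12 → {B,D} = (k, F45), (k, F45), (k, F45) ✓
(A=10, E=M66): row 4 → {B,D} = (c, F97) ✓
(A=1, E=M66): row 5 → {B,D} = (i, F45) ✓
(A=7, E=M95): rows 7, 11 → {B,D} = (j, F21), (j, F21) ✓
(A=10, E=M95): rows 8, 10 → {B,D} = (d, F37), (d, F37) ✓
Every {A, E} value is associated with a single {B, D} value, so {A, E} -> {B, D} holds.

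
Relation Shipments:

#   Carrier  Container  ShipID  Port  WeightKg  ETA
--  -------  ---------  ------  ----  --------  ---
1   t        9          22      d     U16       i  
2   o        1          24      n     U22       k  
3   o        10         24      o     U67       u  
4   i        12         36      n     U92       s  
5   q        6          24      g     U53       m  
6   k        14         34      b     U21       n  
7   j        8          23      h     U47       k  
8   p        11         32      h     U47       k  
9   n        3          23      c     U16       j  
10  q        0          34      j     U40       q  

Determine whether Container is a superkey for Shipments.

All 10 rows have distinct Container values, so Container → (all attributes) holds and Container is a superkey.

Yes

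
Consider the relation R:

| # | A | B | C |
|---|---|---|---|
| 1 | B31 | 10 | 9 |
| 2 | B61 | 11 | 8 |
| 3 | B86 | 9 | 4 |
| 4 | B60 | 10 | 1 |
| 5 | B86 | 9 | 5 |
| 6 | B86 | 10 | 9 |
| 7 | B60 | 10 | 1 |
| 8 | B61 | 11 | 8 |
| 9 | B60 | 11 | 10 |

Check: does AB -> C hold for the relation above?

(A=B31, B=10): row 1 → C = 9 ✓
(A=B61, B=11): rows 2, 8 → C = 8, 8 ✓
(A=B86, B=9): rows 3, 5 → C takes values {4, 5} — violation
(A=B60, B=10): rows 4, 7 → C = 1, 1 ✓
(A=B86, B=10): row 6 → C = 9 ✓
(A=B60, B=11): row 9 → C = 10 ✓
Two rows agree on AB but differ on C, so AB -> C does not hold.

No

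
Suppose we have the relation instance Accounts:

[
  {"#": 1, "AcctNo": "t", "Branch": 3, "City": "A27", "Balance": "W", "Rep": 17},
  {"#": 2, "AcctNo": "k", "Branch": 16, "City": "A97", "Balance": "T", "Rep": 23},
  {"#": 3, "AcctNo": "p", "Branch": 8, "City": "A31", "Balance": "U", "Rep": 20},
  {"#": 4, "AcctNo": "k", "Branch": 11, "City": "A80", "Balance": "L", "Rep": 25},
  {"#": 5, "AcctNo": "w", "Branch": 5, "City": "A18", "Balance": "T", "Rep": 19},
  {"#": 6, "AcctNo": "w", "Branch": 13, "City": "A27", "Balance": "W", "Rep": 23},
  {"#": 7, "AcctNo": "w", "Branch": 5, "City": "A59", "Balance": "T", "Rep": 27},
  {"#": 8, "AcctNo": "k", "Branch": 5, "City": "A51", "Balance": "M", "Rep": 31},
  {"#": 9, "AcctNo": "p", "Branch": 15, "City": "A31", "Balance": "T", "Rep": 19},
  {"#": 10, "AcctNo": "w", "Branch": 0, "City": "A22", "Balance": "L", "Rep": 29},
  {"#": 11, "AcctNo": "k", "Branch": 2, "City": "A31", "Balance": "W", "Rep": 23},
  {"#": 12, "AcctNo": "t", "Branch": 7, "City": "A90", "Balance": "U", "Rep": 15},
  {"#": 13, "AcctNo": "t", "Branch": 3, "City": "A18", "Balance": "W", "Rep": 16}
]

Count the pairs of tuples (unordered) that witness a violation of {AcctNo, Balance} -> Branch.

(AcctNo=t, Balance=W): all 2 rows agree on Branch — 0 pairs.
(AcctNo=w, Balance=T): all 2 rows agree on Branch — 0 pairs.

0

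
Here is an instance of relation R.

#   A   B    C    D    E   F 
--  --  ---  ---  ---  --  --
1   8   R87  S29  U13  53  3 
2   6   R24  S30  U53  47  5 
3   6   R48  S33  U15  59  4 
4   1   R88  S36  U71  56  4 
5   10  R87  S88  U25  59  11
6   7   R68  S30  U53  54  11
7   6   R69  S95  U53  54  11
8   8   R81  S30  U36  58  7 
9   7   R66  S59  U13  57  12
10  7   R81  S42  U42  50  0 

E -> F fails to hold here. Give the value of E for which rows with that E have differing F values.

59

E=53: row 1 → F = 3 ✓
E=47: row 2 → F = 5 ✓
E=59: rows 3, 5 → F takes values {4, 11} — violation
E=56: row 4 → F = 4 ✓
E=54: rows 6, 7 → F = 11, 11 ✓
E=58: row 8 → F = 7 ✓
E=57: row 9 → F = 12 ✓
E=50: row 10 → F = 0 ✓
The only E value with inconsistent F is E=59.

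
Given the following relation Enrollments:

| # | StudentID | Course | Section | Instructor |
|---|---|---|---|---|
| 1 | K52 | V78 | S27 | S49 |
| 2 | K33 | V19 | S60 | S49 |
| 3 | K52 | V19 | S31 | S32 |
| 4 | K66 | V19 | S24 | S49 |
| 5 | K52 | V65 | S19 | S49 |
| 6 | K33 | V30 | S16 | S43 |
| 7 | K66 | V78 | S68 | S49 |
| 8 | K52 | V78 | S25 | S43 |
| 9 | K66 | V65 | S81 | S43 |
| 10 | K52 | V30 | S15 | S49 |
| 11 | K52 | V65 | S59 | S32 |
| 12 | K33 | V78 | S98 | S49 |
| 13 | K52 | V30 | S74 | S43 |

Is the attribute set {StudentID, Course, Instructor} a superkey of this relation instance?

All 13 rows have distinct {StudentID, Course, Instructor} values, so {StudentID, Course, Instructor} → (all attributes) holds and {StudentID, Course, Instructor} is a superkey.

Yes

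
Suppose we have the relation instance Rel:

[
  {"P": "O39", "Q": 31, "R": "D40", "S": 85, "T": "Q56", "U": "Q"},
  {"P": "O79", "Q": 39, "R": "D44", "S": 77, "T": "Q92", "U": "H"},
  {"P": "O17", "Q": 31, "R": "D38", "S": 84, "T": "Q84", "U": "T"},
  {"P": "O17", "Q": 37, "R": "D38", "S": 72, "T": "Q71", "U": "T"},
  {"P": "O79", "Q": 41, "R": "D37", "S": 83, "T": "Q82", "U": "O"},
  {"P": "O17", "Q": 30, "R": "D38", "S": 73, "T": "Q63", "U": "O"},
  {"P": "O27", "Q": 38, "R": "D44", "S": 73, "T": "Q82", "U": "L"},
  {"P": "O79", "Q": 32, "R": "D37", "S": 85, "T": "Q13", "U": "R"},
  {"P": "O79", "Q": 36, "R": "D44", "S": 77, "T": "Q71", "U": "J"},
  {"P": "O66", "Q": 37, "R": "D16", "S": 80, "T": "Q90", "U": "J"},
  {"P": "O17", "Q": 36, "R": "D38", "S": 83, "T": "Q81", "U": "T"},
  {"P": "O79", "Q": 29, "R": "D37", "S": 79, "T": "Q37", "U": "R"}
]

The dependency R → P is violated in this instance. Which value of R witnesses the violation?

R=D40: 1 row → P = O39 ✓
R=D44: 3 rows → P takes values {O79, O27} — violation
R=D38: 4 rows → P = O17, O17, O17, O17 ✓
R=D37: 3 rows → P = O79, O79, O79 ✓
R=D16: 1 row → P = O66 ✓
The only R value with inconsistent P is R=D44.

D44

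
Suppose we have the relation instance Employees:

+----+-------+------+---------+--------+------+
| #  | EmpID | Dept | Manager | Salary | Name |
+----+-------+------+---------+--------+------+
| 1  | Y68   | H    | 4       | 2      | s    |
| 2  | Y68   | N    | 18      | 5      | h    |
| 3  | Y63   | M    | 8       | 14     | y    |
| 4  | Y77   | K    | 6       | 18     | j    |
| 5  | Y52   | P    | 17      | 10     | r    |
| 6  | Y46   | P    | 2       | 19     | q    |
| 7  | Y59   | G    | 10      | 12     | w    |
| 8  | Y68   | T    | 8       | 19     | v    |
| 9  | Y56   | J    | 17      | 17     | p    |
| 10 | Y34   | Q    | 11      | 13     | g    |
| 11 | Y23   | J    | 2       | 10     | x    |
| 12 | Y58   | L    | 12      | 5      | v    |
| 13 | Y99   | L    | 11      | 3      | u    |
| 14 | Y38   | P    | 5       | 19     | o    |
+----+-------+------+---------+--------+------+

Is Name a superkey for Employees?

No

Rows 8 and 12 have the same Name value Name=v but are distinct tuples, so Name does not determine every attribute — not a superkey.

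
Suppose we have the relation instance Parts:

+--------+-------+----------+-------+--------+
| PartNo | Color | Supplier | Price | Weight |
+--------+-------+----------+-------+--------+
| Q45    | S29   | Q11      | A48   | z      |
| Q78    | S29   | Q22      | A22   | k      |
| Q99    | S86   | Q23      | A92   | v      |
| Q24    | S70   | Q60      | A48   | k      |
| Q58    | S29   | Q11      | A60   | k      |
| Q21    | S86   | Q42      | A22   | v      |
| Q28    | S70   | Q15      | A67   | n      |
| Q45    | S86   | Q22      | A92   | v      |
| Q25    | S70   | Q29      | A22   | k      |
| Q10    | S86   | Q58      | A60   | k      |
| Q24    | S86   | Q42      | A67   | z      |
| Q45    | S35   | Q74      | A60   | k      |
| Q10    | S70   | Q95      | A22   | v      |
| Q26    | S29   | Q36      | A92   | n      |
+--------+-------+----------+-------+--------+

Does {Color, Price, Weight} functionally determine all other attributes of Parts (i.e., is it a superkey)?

No

Two distinct rows share (Color=S86, Price=A92, Weight=v), so {Color, Price, Weight} does not determine every attribute — not a superkey.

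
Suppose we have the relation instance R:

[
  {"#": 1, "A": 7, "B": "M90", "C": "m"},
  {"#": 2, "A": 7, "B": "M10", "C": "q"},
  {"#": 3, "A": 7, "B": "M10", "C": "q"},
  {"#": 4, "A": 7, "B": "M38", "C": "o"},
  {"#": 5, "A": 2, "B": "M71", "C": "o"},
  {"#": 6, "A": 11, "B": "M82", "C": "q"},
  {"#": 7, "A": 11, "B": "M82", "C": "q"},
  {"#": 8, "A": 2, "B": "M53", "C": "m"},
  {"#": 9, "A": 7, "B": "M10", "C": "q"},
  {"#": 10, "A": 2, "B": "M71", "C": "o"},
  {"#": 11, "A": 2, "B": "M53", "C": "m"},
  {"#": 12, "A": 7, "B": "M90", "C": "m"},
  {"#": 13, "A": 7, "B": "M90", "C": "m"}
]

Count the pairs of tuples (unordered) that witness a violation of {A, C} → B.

(A=7, C=m): all 3 rows agree on B — 0 pairs.
(A=7, C=q): all 3 rows agree on B — 0 pairs.
(A=2, C=o): all 2 rows agree on B — 0 pairs.
(A=11, C=q): all 2 rows agree on B — 0 pairs.
(A=2, C=m): all 2 rows agree on B — 0 pairs.

0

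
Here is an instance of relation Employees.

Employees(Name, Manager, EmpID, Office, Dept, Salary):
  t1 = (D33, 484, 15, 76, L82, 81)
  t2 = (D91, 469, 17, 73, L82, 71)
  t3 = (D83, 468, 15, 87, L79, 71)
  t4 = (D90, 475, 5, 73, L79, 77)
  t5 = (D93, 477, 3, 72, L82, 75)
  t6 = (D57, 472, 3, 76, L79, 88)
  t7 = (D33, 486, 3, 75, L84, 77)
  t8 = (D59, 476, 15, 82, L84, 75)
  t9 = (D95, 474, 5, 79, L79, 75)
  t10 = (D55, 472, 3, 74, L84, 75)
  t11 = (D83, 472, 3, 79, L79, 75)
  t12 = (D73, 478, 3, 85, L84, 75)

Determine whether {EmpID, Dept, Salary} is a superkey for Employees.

Rows 10 and 12 have the same {EmpID, Dept, Salary} value (EmpID=3, Dept=L84, Salary=75) but are distinct tuples, so {EmpID, Dept, Salary} does not determine every attribute — not a superkey.

No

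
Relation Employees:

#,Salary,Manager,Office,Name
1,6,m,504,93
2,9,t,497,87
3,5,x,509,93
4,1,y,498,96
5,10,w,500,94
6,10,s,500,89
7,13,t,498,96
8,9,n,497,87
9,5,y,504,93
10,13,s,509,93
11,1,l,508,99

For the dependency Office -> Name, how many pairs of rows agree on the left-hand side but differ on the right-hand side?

Office=504: all 2 rows agree on Name — 0 pairs.
Office=497: all 2 rows agree on Name — 0 pairs.
Office=509: all 2 rows agree on Name — 0 pairs.
Office=498: all 2 rows agree on Name — 0 pairs.
Office=500: violating pairs (5,6) — 1 pair.

1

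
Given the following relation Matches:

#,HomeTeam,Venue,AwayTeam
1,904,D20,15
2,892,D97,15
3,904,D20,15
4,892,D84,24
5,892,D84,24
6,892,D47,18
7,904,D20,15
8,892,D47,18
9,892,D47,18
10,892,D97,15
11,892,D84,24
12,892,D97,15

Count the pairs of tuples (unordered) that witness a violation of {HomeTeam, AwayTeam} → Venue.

0

(HomeTeam=904, AwayTeam=15): all 3 rows agree on Venue — 0 pairs.
(HomeTeam=892, AwayTeam=15): all 3 rows agree on Venue — 0 pairs.
(HomeTeam=892, AwayTeam=24): all 3 rows agree on Venue — 0 pairs.
(HomeTeam=892, AwayTeam=18): all 3 rows agree on Venue — 0 pairs.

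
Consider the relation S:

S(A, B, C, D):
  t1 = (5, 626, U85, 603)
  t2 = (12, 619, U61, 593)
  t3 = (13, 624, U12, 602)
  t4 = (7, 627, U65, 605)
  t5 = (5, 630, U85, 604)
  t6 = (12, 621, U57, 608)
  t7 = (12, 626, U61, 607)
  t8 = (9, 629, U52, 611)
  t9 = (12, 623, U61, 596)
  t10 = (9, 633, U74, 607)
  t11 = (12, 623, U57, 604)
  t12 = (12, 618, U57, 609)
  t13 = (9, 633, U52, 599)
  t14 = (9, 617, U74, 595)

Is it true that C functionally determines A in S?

Yes

C=U85: rows 1, 5 → A = 5, 5 ✓
C=U61: rows 2, 7, 9 → A = 12, 12, 12 ✓
C=U12: row 3 → A = 13 ✓
C=U65: row 4 → A = 7 ✓
C=U57: rows 6, 11, 12 → A = 12, 12, 12 ✓
C=U52: rows 8, 13 → A = 9, 9 ✓
C=U74: rows 10, 14 → A = 9, 9 ✓
Every C value is associated with a single A value, so C -> A holds.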